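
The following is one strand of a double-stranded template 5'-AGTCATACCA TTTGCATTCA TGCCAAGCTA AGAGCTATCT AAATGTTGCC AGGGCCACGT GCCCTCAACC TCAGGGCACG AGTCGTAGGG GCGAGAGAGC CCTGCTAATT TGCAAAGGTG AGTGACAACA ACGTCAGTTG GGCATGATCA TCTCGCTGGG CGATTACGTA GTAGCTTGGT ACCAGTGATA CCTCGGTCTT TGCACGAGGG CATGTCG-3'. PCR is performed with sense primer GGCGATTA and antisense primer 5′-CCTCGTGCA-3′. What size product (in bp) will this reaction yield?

Scanning the template, GGCGATTA occurs at positions 159–166; this primer anneals to the bottom strand there with its 3' end pointing downstream.
The reverse primer's reverse complement is TGCACGAGG, which matches the template at positions 201–209.
Product length = (reverse-primer end) − (forward-primer start) + 1 = 209 − 159 + 1 = 51 bp.

51 bp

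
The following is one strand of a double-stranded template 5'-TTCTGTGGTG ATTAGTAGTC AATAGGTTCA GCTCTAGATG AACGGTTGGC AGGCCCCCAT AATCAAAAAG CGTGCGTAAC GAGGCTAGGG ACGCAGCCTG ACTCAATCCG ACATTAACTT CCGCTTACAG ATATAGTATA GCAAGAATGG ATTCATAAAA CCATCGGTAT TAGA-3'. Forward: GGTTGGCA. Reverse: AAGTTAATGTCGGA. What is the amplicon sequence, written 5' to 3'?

Forward primer GGTTGGCA is found on the top strand at positions 44–51.
Taking the reverse complement of AAGTTAATGTCGGA gives TCCGACATTAACTT, found at positions 107–120 on the template; the primer anneals here to the top strand with its 3' end pointing upstream.
The product is the template from position 44 through 120 (77 bp).

5'-GGTTGGCAGGCCCCCATAATCAAAAAGCGTGCGTAACGAGGCTAGGGACGCAGCCTGACTCAATCCGACATTAACTT-3'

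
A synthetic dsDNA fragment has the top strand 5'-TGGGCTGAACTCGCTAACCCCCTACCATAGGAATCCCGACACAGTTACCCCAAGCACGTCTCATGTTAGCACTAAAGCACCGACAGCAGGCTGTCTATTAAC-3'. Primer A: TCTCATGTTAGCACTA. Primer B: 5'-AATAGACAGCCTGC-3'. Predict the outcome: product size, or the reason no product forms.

Yes — a 41 bp product.

Primer A (TCTCATGTTAGCACTA) matches the top strand at positions 59–74; it acts as a forward primer.
Primer B's reverse complement is GCAGGCTGTCTATT, matching the top strand at positions 86–99; it acts as a reverse primer.
The 3' ends face each other across positions 59–99, giving a 41 bp product.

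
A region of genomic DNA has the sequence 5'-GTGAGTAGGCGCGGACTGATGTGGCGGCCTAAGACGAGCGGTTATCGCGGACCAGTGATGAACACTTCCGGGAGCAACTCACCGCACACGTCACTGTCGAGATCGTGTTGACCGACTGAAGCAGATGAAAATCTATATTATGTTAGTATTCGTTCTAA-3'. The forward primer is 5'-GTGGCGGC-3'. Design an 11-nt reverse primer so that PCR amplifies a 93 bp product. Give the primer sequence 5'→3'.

5'-GGTCAACACGA-3'

The forward primer binds at positions 21–28, so a 93 bp product ends at position 21 + 93 − 1 = 113.
The reverse primer anneals to the top strand over positions 103–113, i.e. to TCGTGTTGACC.
Its sequence written 5'→3' is the reverse complement: GGTCAACACGA.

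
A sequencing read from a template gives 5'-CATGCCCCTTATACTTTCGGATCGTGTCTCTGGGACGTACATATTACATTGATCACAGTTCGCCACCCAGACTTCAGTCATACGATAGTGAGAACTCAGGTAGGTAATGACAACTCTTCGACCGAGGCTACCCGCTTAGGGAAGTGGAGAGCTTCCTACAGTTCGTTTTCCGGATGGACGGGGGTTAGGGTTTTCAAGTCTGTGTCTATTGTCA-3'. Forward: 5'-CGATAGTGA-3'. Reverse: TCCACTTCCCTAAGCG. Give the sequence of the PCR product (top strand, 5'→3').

The forward primer matches the template at positions 83–91.
Reverse complement of the reverse primer: CGCTTAGGGAAGTGGA. This occurs on the top strand at positions 133–148.
The product is the template from position 83 through 148 (66 bp).

5'-CGATAGTGAGAACTCAGGTAGGTAATGACAACTCTTCGACCGAGGCTACCCGCTTAGGGAAGTGGA-3'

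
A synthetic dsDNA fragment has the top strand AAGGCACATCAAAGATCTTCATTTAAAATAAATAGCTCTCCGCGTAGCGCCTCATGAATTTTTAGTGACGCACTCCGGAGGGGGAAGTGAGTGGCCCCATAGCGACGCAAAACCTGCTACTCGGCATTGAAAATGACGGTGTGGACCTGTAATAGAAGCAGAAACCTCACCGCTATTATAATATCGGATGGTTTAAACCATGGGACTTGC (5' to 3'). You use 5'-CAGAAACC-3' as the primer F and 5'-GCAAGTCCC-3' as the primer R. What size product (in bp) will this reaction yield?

Forward primer CAGAAACC is found on the top strand at positions 159–166.
Taking the reverse complement of GCAAGTCCC gives GGGACTTGC, found at positions 202–210 on the template; the primer anneals here to the top strand with its 3' end pointing upstream.
Amplicon spans positions 159–210: 52 bp.

52 bp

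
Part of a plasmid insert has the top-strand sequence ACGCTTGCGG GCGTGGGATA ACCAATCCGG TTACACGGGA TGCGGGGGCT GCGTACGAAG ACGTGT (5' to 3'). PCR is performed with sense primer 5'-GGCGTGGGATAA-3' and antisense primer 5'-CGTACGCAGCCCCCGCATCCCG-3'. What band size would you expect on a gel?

48 bp

Scanning the template, GGCGTGGGATAA occurs at positions 10–21; this primer anneals to the bottom strand there with its 3' end pointing downstream.
Taking the reverse complement of CGTACGCAGCCCCCGCATCCCG gives CGGGATGCGGGGGCTGCGTACG, found at positions 36–57 on the template; the primer anneals here to the top strand with its 3' end pointing upstream.
Product length = (reverse-primer end) − (forward-primer start) + 1 = 57 − 10 + 1 = 48 bp.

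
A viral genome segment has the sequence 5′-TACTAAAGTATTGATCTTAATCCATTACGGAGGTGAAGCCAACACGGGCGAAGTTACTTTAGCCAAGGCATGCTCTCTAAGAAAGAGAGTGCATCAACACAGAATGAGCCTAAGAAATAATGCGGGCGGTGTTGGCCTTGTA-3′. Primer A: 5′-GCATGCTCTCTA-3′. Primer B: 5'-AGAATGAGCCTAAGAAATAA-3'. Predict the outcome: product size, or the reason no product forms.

Primer A (GCATGCTCTCTA) matches the top strand at positions 68–79 (3' end points downstream).
Primer B (AGAATGAGCCTAAGAAATAA) also matches the top strand directly, at positions 101–120 — its reverse complement TTATTTCTTAGGCTCATTCT is not present.
Both primers anneal to the bottom strand with 3' ends pointing the same way, so neither can prime synthesis back toward the other.

No product — both primers anneal to the same strand and extend in the same direction.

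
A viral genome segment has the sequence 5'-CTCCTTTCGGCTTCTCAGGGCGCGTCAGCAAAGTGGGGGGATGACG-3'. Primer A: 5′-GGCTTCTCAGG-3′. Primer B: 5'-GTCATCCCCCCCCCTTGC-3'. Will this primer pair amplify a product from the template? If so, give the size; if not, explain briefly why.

No product — primer B has no binding site in the template.

Primer B (GTCATCCCCCCCCCTTGC) does not match the top strand, and its reverse complement GCAAGGGGGGGGGATGAC does not match either.
With no annealing site for primer B, no amplification occurs.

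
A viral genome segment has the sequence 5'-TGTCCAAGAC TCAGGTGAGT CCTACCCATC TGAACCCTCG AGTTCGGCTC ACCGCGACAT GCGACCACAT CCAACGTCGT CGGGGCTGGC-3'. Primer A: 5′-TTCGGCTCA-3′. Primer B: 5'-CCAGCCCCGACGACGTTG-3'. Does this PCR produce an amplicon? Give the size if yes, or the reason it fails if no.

Yes — a 47 bp product.

Primer A (TTCGGCTCA) matches the top strand at positions 43–51; it acts as a forward primer.
Primer B's reverse complement is CAACGTCGTCGGGGCTGG, matching the top strand at positions 72–89; it acts as a reverse primer.
The 3' ends face each other across positions 43–89, giving a 47 bp product.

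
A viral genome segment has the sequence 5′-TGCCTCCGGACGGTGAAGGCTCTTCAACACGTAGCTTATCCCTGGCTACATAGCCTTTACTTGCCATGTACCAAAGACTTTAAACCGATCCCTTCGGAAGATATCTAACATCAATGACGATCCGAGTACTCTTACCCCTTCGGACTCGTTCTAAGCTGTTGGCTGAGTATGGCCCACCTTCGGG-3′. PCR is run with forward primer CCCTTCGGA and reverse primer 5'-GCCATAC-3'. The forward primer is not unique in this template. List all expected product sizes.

The forward primer CCCTTCGGA matches the top strand at positions 90–98, 136–144.
The reverse primer's reverse complement is GTATGGC, matching at positions 167–173.
Each forward site pairs with the reverse site to give a product ending at position 173: sizes 84, 38 bp.

84 bp, 38 bp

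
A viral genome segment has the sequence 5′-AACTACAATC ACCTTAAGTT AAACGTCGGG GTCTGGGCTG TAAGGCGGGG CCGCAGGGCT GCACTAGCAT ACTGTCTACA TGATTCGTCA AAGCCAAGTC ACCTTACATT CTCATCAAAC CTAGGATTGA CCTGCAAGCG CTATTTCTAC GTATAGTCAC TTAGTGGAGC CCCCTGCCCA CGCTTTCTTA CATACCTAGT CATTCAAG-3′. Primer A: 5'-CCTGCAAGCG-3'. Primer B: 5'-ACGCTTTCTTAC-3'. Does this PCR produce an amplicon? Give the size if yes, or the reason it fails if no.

Primer A (CCTGCAAGCG) matches the top strand at positions 131–140 (3' end points downstream).
Primer B (ACGCTTTCTTAC) also matches the top strand directly, at positions 180–191 — its reverse complement GTAAGAAAGCGT is not present.
Both primers anneal to the bottom strand with 3' ends pointing the same way, so neither can prime synthesis back toward the other.

No product — both primers anneal to the same strand and extend in the same direction.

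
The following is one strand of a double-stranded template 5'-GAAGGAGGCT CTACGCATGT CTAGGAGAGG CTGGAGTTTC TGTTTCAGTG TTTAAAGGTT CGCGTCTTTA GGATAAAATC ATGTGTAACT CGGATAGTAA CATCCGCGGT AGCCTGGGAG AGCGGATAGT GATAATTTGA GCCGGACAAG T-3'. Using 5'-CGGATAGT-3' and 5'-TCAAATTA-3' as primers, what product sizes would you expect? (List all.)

50 bp, 18 bp

The forward primer CGGATAGT matches the top strand at positions 91–98, 123–130.
The reverse primer's reverse complement is TAATTTGA, matching at positions 133–140.
Each forward site pairs with the reverse site to give a product ending at position 140: sizes 50, 18 bp.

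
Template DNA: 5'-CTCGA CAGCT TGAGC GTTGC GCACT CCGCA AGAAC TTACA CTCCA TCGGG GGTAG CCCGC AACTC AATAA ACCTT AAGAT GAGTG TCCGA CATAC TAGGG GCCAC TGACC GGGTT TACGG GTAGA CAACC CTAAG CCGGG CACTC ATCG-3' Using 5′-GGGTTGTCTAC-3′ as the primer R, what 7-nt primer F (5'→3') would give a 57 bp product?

The reverse primer's reverse complement GTAGACAACCC matches the template at positions 121–131, so the product ends at position 131.
A 57 bp product then starts at position 131 − 57 + 1 = 75.
The forward primer is identical to the top strand there: TAAGATG.

5'-TAAGATG-3'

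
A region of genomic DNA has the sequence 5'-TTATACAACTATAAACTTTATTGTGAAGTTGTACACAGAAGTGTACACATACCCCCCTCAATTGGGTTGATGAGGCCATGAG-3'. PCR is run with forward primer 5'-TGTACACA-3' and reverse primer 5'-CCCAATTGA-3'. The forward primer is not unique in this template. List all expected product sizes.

The forward primer TGTACACA matches the top strand at positions 30–37, 42–49.
The reverse primer's reverse complement is TCAATTGGG, matching at positions 58–66.
Each forward site pairs with the reverse site to give a product ending at position 66: sizes 37, 25 bp.

37 bp, 25 bp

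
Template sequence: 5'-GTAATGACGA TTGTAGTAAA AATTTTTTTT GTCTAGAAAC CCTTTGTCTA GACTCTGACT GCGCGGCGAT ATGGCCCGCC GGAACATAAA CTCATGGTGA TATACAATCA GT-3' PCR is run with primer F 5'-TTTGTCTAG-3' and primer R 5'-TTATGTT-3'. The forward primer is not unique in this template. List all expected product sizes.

The forward primer TTTGTCTAG matches the top strand at positions 28–36, 43–51.
The reverse primer's reverse complement is AACATAA, matching at positions 83–89.
Each forward site pairs with the reverse site to give a product ending at position 89: sizes 62, 47 bp.

62 bp, 47 bp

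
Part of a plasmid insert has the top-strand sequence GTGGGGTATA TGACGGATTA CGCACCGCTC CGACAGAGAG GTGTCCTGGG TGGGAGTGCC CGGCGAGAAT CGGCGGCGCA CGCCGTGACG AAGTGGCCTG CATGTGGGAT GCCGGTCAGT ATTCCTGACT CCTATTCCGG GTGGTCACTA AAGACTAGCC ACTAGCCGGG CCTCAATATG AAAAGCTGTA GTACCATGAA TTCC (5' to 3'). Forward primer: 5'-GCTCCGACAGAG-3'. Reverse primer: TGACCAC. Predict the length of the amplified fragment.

Scanning the template, GCTCCGACAGAG occurs at positions 27–38; this primer anneals to the bottom strand there with its 3' end pointing downstream.
The reverse primer's reverse complement is GTGGTCA, which matches the template at positions 141–147.
Amplicon spans positions 27–147: 121 bp.

121 bp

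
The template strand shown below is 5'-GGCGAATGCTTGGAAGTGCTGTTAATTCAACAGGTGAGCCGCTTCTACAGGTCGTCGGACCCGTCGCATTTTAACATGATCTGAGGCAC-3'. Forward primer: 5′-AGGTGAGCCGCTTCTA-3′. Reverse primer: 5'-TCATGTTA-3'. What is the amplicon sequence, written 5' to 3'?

5'-AGGTGAGCCGCTTCTACAGGTCGTCGGACCCGTCGCATTTTAACATGA-3'

The forward primer matches the template at positions 32–47.
Taking the reverse complement of TCATGTTA gives TAACATGA, found at positions 72–79 on the template; the primer anneals here to the top strand with its 3' end pointing upstream.
The product is the template from position 32 through 79 (48 bp).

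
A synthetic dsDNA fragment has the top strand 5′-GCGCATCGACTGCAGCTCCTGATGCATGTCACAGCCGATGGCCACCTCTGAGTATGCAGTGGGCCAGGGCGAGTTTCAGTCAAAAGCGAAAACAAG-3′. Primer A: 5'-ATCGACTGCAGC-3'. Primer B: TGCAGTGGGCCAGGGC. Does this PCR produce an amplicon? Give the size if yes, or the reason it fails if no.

Primer A (ATCGACTGCAGC) matches the top strand at positions 5–16 (3' end points downstream).
Primer B (TGCAGTGGGCCAGGGC) also matches the top strand directly, at positions 55–70 — its reverse complement GCCCTGGCCCACTGCA is not present.
Both primers anneal to the bottom strand with 3' ends pointing the same way, so neither can prime synthesis back toward the other.

No product — both primers anneal to the same strand and extend in the same direction.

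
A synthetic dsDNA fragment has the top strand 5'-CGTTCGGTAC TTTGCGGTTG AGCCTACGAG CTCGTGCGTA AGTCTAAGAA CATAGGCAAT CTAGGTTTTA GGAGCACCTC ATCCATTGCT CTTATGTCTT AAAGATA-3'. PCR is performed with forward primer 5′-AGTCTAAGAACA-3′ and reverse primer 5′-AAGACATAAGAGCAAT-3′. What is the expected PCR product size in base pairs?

Forward primer AGTCTAAGAACA is found on the top strand at positions 41–52.
The reverse primer's reverse complement is ATTGCTCTTATGTCTT, which matches the template at positions 85–100.
Product length = (reverse-primer end) − (forward-primer start) + 1 = 100 − 41 + 1 = 60 bp.

60 bp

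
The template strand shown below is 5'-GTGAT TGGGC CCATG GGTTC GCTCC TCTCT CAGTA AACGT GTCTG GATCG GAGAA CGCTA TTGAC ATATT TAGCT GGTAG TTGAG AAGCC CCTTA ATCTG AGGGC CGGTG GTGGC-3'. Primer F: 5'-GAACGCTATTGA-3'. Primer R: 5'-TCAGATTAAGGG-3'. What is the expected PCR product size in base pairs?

49 bp

Forward primer GAACGCTATTGA is found on the top strand at positions 53–64.
Taking the reverse complement of TCAGATTAAGGG gives CCCTTAATCTGA, found at positions 90–101 on the template; the primer anneals here to the top strand with its 3' end pointing upstream.
Product length = (reverse-primer end) − (forward-primer start) + 1 = 101 − 53 + 1 = 49 bp.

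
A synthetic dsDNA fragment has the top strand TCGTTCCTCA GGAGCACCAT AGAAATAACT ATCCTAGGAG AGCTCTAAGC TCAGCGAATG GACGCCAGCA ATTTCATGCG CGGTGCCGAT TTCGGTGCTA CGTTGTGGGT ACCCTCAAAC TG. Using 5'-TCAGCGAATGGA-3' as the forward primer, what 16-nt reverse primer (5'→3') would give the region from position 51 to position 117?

5'-TGAGGGTACCCACAAC-3'

The product's 3' end on the top strand is position 117.
The reverse primer anneals to the top strand over positions 102–117, i.e. to GTTGTGGGTACCCTCA.
Its sequence written 5'→3' is the reverse complement: TGAGGGTACCCACAAC.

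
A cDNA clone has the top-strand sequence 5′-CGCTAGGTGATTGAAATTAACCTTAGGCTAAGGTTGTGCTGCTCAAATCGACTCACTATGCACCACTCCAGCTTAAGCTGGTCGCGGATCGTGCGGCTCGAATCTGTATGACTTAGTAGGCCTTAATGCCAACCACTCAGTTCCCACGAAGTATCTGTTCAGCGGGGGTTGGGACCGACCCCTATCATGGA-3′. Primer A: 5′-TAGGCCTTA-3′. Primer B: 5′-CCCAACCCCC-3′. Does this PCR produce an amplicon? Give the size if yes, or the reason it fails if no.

Primer A (TAGGCCTTA) matches the top strand at positions 117–125; it acts as a forward primer.
Primer B's reverse complement is GGGGGTTGGG, matching the top strand at positions 164–173; it acts as a reverse primer.
The 3' ends face each other across positions 117–173, giving a 57 bp product.

Yes — a 57 bp product.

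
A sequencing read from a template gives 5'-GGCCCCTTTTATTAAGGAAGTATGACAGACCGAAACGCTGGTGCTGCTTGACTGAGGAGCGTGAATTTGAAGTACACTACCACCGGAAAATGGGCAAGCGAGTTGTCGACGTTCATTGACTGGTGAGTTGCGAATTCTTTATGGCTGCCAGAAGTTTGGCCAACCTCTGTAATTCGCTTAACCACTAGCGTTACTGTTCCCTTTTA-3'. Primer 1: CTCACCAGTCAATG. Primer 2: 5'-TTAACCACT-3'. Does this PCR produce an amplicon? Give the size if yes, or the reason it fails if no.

No product — the primers' 3' ends point away from each other.

Primer 1 (CTCACCAGTCAATG) has reverse complement CATTGACTGGTGAG, which matches the top strand at positions 114–127; primer 1 anneals to the top strand there with its 3' end pointing upstream toward position 114.
Primer 2 (TTAACCACT) matches the top strand directly at positions 178–186; it anneals to the bottom strand with its 3' end pointing downstream toward position 186.
The 3' ends diverge (primer 1 extends toward position 1, primer 2 toward position 206), so the primers never converge on a shared product.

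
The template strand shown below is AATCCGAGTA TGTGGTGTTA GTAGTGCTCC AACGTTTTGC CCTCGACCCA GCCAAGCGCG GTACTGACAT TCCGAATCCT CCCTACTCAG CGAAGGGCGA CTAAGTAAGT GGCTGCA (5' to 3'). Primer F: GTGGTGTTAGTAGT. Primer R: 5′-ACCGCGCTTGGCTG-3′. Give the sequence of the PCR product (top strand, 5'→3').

The forward primer matches the template at positions 12–25.
The reverse primer's reverse complement is CAGCCAAGCGCGGT, which matches the template at positions 49–62.
The product is the template from position 12 through 62 (51 bp).

5'-GTGGTGTTAGTAGTGCTCCAACGTTTTGCCCTCGACCCAGCCAAGCGCGGT-3'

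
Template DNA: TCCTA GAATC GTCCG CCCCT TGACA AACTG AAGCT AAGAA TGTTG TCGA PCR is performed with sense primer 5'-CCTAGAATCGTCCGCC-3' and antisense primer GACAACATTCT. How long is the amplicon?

46 bp

Scanning the template, CCTAGAATCGTCCGCC occurs at positions 2–17; this primer anneals to the bottom strand there with its 3' end pointing downstream.
Taking the reverse complement of GACAACATTCT gives AGAATGTTGTC, found at positions 37–47 on the template; the primer anneals here to the top strand with its 3' end pointing upstream.
The product runs from position 2 to position 47, so its length is 47 − 2 + 1 = 46 bp.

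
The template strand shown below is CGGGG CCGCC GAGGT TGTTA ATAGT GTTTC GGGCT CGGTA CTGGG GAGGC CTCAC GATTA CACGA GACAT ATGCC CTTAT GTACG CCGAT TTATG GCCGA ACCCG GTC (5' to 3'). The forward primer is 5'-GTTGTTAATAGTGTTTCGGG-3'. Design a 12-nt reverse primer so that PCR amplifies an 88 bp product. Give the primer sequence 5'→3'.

The forward primer binds at positions 14–33, so an 88 bp product ends at position 14 + 88 − 1 = 101.
The reverse primer anneals to the top strand over positions 90–101, i.e. to TTTATGGCCGAA.
Its sequence written 5'→3' is the reverse complement: TTCGGCCATAAA.

5'-TTCGGCCATAAA-3'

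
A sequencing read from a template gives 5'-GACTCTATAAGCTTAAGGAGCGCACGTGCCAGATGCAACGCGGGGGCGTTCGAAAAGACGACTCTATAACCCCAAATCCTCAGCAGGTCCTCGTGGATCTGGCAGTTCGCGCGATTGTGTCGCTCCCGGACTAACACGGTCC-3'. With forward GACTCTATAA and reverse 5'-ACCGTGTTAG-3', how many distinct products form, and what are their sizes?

The forward primer GACTCTATAA matches the top strand at positions 1–10, 60–69.
The reverse primer's reverse complement is CTAACACGGT, matching at positions 131–140.
Each forward site pairs with the reverse site to give a product ending at position 140: sizes 140, 81 bp.

Two products: 140 bp, 81 bp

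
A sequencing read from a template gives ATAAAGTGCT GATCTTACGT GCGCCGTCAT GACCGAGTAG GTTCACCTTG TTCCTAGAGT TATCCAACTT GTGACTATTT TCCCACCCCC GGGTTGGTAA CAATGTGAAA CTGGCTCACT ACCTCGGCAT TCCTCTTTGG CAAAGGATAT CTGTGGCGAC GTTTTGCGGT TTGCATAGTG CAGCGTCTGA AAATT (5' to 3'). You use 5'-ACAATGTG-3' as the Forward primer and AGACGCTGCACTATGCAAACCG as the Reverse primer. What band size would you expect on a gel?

Forward primer ACAATGTG is found on the top strand at positions 100–107.
Reverse complement of the reverse primer: CGGTTTGCATAGTGCAGCGTCT. This occurs on the top strand at positions 167–188.
The product runs from position 100 to position 188, so its length is 188 − 100 + 1 = 89 bp.

89 bp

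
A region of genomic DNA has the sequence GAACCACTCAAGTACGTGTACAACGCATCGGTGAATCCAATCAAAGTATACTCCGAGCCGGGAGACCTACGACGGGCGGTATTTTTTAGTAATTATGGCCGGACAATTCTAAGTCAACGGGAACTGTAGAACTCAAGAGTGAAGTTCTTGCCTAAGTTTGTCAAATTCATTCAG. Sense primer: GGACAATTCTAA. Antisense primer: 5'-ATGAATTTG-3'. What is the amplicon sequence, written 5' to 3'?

5'-GGACAATTCTAAGTCAACGGGAACTGTAGAACTCAAGAGTGAAGTTCTTGCCTAAGTTTGTCAAATTCAT-3'

Forward primer GGACAATTCTAA is found on the top strand at positions 101–112.
Reverse complement of the reverse primer: CAAATTCAT. This occurs on the top strand at positions 162–170.
The product is the template from position 101 through 170 (70 bp).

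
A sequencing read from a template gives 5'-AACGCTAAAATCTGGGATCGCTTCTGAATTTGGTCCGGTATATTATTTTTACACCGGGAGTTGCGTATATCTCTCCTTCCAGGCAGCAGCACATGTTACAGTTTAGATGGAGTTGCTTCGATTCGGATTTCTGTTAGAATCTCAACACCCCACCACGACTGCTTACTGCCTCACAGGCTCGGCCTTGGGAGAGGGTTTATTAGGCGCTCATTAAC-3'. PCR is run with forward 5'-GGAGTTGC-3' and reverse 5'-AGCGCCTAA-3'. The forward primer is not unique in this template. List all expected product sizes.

The forward primer GGAGTTGC matches the top strand at positions 57–64, 109–116.
The reverse primer's reverse complement is TTAGGCGCT, matching at positions 200–208.
Each forward site pairs with the reverse site to give a product ending at position 208: sizes 152, 100 bp.

152 bp, 100 bp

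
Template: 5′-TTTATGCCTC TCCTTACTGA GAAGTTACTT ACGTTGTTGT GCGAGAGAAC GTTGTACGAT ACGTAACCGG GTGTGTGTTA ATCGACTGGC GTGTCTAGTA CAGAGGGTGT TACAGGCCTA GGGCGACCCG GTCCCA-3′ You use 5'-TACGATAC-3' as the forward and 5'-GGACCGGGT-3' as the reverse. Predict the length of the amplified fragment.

Forward primer TACGATAC is found on the top strand at positions 55–62.
Taking the reverse complement of GGACCGGGT gives ACCCGGTCC, found at positions 126–134 on the template; the primer anneals here to the top strand with its 3' end pointing upstream.
Amplicon spans positions 55–134: 80 bp.

80 bp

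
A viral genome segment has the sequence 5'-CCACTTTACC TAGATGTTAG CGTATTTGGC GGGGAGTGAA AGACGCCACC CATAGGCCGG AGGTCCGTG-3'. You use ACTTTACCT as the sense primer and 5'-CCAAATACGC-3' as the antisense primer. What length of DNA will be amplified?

Scanning the template, ACTTTACCT occurs at positions 3–11; this primer anneals to the bottom strand there with its 3' end pointing downstream.
Taking the reverse complement of CCAAATACGC gives GCGTATTTGG, found at positions 20–29 on the template; the primer anneals here to the top strand with its 3' end pointing upstream.
Product length = (reverse-primer end) − (forward-primer start) + 1 = 29 − 3 + 1 = 27 bp.

27 bp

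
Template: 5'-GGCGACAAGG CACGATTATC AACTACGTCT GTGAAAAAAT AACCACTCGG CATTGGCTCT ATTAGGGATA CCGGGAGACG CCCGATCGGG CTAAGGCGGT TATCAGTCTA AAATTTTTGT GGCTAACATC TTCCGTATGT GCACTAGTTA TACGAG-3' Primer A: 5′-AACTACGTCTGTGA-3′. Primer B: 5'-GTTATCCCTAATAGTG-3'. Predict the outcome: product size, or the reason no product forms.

No product — primer B has no binding site in the template.

Primer B (GTTATCCCTAATAGTG) does not match the top strand, and its reverse complement CACTATTAGGGATAAC does not match either.
With no annealing site for primer B, no amplification occurs.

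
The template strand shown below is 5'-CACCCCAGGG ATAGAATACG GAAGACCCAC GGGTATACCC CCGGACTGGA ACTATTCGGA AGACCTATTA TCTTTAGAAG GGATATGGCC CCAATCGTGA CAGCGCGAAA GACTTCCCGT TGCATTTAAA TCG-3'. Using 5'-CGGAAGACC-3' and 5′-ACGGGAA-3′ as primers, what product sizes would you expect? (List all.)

102 bp, 64 bp

The forward primer CGGAAGACC matches the top strand at positions 19–27, 57–65.
The reverse primer's reverse complement is TTCCCGT, matching at positions 114–120.
Each forward site pairs with the reverse site to give a product ending at position 120: sizes 102, 64 bp.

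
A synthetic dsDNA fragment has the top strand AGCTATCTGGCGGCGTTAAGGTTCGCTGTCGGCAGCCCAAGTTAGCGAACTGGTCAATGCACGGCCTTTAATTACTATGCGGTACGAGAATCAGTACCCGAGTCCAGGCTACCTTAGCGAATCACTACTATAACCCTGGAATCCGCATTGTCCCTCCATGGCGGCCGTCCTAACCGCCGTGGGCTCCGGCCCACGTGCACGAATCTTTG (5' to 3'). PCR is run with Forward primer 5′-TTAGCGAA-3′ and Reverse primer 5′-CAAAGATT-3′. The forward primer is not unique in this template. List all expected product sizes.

The forward primer TTAGCGAA matches the top strand at positions 42–49, 114–121.
The reverse primer's reverse complement is AATCTTTG, matching at positions 202–209.
Each forward site pairs with the reverse site to give a product ending at position 209: sizes 168, 96 bp.

168 bp, 96 bp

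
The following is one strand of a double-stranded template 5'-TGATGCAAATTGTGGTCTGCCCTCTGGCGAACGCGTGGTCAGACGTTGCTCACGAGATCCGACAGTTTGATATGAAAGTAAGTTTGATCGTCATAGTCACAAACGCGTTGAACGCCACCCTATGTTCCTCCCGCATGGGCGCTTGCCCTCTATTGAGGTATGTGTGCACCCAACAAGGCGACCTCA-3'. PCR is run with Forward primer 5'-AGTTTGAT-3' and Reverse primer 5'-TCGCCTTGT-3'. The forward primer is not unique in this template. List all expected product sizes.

118 bp, 101 bp

The forward primer AGTTTGAT matches the top strand at positions 64–71, 81–88.
The reverse primer's reverse complement is ACAAGGCGA, matching at positions 173–181.
Each forward site pairs with the reverse site to give a product ending at position 181: sizes 118, 101 bp.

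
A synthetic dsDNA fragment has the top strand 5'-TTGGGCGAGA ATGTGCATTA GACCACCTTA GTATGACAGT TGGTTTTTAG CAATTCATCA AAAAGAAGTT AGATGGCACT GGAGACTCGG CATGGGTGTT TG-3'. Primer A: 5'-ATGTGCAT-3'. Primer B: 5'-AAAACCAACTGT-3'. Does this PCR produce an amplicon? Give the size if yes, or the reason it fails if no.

Yes — a 37 bp product.

Primer A (ATGTGCAT) matches the top strand at positions 11–18; it acts as a forward primer.
Primer B's reverse complement is ACAGTTGGTTTT, matching the top strand at positions 36–47; it acts as a reverse primer.
The 3' ends face each other across positions 11–47, giving a 37 bp product.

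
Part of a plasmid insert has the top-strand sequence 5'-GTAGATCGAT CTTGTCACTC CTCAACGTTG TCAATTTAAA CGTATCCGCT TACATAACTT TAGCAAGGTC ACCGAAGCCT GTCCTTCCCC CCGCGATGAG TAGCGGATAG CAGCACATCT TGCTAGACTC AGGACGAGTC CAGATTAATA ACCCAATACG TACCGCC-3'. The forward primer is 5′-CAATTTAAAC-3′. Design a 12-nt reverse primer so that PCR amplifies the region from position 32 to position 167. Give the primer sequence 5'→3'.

5'-GGCGGTACGTAT-3'

The product's 3' end on the top strand is position 167.
The reverse primer anneals to the top strand over positions 156–167, i.e. to ATACGTACCGCC.
Its sequence written 5'→3' is the reverse complement: GGCGGTACGTAT.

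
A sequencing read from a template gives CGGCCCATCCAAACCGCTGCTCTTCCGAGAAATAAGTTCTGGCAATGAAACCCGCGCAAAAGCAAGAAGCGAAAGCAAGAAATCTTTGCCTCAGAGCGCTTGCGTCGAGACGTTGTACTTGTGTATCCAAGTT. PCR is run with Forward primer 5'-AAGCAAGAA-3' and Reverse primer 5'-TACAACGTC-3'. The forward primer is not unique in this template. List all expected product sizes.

The forward primer AAGCAAGAA matches the top strand at positions 60–68, 73–81.
The reverse primer's reverse complement is GACGTTGTA, matching at positions 109–117.
Each forward site pairs with the reverse site to give a product ending at position 117: sizes 58, 45 bp.

58 bp, 45 bp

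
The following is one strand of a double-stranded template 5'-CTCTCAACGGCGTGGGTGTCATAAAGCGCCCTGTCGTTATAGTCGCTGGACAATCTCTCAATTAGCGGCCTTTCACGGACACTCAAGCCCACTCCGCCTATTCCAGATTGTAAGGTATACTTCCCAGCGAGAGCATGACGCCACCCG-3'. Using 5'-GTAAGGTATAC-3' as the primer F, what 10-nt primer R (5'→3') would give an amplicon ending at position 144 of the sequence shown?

5'-GTGGCGTCAT-3'

The forward primer binds at positions 110–120; the product's 3' end on the top strand is position 144.
The reverse primer anneals to the top strand over positions 135–144, i.e. to ATGACGCCAC.
Its sequence written 5'→3' is the reverse complement: GTGGCGTCAT.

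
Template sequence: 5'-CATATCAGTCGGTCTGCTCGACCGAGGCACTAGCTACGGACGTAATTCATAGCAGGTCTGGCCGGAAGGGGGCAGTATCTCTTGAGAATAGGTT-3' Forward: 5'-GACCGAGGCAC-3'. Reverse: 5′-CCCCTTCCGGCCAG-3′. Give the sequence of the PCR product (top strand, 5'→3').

5'-GACCGAGGCACTAGCTACGGACGTAATTCATAGCAGGTCTGGCCGGAAGGGG-3'

Forward primer GACCGAGGCAC is found on the top strand at positions 20–30.
The reverse primer's reverse complement is CTGGCCGGAAGGGG, which matches the template at positions 58–71.
The product is the template from position 20 through 71 (52 bp).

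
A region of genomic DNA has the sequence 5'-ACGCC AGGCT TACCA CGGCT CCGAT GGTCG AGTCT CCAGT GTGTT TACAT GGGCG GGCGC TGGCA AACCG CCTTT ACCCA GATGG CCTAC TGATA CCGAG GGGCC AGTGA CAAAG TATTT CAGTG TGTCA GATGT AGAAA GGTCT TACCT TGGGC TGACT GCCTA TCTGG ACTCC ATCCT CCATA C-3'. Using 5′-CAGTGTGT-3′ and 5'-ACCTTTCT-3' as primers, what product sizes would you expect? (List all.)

107 bp, 23 bp

The forward primer CAGTGTGT matches the top strand at positions 37–44, 121–128.
The reverse primer's reverse complement is AGAAAGGT, matching at positions 136–143.
Each forward site pairs with the reverse site to give a product ending at position 143: sizes 107, 23 bp.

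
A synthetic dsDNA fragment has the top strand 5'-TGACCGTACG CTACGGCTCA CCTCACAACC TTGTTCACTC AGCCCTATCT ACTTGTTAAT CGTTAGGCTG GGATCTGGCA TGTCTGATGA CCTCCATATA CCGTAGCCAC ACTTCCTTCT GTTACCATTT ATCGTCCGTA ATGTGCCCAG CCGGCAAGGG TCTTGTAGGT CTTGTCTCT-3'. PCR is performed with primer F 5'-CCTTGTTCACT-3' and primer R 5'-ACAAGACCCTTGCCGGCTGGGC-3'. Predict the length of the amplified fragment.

138 bp

The forward primer matches the template at positions 29–39.
Taking the reverse complement of ACAAGACCCTTGCCGGCTGGGC gives GCCCAGCCGGCAAGGGTCTTGT, found at positions 145–166 on the template; the primer anneals here to the top strand with its 3' end pointing upstream.
Amplicon spans positions 29–166: 138 bp.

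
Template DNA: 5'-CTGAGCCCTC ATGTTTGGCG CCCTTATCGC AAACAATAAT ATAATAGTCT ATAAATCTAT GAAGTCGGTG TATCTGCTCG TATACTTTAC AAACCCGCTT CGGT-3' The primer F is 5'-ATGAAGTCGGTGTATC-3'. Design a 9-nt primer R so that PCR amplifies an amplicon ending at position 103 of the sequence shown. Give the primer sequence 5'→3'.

The forward primer binds at positions 59–74; the product's 3' end on the top strand is position 103.
The reverse primer anneals to the top strand over positions 95–103, i.e. to CCGCTTCGG.
Its sequence written 5'→3' is the reverse complement: CCGAAGCGG.

5'-CCGAAGCGG-3'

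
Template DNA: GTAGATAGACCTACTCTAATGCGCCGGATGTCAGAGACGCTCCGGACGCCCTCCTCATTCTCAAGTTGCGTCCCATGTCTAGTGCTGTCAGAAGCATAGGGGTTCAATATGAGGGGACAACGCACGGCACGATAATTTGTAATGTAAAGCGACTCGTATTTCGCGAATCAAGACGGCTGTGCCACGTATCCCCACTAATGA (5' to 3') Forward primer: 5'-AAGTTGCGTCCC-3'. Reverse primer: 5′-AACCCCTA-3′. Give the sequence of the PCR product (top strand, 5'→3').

5'-AAGTTGCGTCCCATGTCTAGTGCTGTCAGAAGCATAGGGGTT-3'

The forward primer matches the template at positions 63–74.
Reverse complement of the reverse primer: TAGGGGTT. This occurs on the top strand at positions 97–104.
The product is the template from position 63 through 104 (42 bp).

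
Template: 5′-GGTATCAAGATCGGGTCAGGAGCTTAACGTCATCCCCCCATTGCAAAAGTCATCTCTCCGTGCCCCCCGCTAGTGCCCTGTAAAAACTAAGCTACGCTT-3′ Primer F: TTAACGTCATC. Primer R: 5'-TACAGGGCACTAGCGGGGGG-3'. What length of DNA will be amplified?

Scanning the template, TTAACGTCATC occurs at positions 24–34; this primer anneals to the bottom strand there with its 3' end pointing downstream.
Taking the reverse complement of TACAGGGCACTAGCGGGGGG gives CCCCCCGCTAGTGCCCTGTA, found at positions 63–82 on the template; the primer anneals here to the top strand with its 3' end pointing upstream.
The product runs from position 24 to position 82, so its length is 82 − 24 + 1 = 59 bp.

59 bp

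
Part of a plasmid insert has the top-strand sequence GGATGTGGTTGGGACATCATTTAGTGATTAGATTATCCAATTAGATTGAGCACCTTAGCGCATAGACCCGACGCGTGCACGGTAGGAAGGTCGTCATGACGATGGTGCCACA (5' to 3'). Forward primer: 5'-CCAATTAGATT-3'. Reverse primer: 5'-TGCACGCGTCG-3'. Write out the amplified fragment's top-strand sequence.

5'-CCAATTAGATTGAGCACCTTAGCGCATAGACCCGACGCGTGCA-3'

The forward primer matches the template at positions 37–47.
Reverse complement of the reverse primer: CGACGCGTGCA. This occurs on the top strand at positions 69–79.
The product is the template from position 37 through 79 (43 bp).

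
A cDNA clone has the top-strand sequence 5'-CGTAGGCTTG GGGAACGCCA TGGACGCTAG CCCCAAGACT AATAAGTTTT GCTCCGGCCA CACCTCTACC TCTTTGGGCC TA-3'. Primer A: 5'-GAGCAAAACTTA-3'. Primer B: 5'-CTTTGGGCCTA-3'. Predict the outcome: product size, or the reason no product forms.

No product — the primers' 3' ends point away from each other.

Primer A (GAGCAAAACTTA) has reverse complement TAAGTTTTGCTC, which matches the top strand at positions 43–54; primer A anneals to the top strand there with its 3' end pointing upstream toward position 43.
Primer B (CTTTGGGCCTA) matches the top strand directly at positions 72–82; it anneals to the bottom strand with its 3' end pointing downstream toward position 82.
The 3' ends diverge (primer A extends toward position 1, primer B toward position 82), so the primers never converge on a shared product.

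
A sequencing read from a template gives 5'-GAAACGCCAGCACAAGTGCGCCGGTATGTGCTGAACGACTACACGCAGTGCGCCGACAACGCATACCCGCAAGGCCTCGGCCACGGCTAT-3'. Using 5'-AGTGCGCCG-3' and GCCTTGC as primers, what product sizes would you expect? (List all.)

The forward primer AGTGCGCCG matches the top strand at positions 15–23, 47–55.
The reverse primer's reverse complement is GCAAGGC, matching at positions 69–75.
Each forward site pairs with the reverse site to give a product ending at position 75: sizes 61, 29 bp.

61 bp, 29 bp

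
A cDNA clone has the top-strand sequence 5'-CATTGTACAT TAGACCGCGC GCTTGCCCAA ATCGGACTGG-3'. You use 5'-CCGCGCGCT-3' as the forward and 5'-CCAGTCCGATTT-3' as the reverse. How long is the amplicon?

26 bp

Forward primer CCGCGCGCT is found on the top strand at positions 15–23.
The reverse primer's reverse complement is AAATCGGACTGG, which matches the template at positions 29–40.
Amplicon spans positions 15–40: 26 bp.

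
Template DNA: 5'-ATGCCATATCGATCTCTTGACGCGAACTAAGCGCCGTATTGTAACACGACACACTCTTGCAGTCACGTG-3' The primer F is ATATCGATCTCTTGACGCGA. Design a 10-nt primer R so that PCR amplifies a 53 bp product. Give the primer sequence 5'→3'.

The forward primer binds at positions 6–25, so a 53 bp product ends at position 6 + 53 − 1 = 58.
The reverse primer anneals to the top strand over positions 49–58, i.e. to ACACACTCTT.
Its sequence written 5'→3' is the reverse complement: AAGAGTGTGT.

5'-AAGAGTGTGT-3'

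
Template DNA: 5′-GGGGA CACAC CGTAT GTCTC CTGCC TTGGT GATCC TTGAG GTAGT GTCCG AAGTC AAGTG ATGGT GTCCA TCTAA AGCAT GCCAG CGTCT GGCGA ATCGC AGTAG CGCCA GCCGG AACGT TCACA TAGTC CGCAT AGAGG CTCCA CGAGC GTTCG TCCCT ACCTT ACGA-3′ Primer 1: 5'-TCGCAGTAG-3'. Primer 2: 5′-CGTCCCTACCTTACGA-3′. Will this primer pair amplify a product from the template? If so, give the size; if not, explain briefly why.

Primer 1 (TCGCAGTAG) matches the top strand at positions 97–105 (3' end points downstream).
Primer 2 (CGTCCCTACCTTACGA) also matches the top strand directly, at positions 154–169 — its reverse complement TCGTAAGGTAGGGACG is not present.
Both primers anneal to the bottom strand with 3' ends pointing the same way, so neither can prime synthesis back toward the other.

No product — both primers anneal to the same strand and extend in the same direction.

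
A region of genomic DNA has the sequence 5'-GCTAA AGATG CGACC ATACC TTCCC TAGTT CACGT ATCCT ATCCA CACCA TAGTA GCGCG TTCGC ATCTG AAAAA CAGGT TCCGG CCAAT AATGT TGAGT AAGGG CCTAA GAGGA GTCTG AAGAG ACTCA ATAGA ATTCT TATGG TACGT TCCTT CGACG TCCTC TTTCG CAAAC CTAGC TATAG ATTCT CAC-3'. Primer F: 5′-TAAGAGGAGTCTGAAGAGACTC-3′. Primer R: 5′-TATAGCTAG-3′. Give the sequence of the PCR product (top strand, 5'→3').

5'-TAAGAGGAGTCTGAAGAGACTCAATAGAATTCTTATGGTACGTTCCTTCGACGTCCTCTTTCGCAAACCTAGCTATA-3'

Scanning the template, TAAGAGGAGTCTGAAGAGACTC occurs at positions 108–129; this primer anneals to the bottom strand there with its 3' end pointing downstream.
Reverse complement of the reverse primer: CTAGCTATA. This occurs on the top strand at positions 176–184.
The product is the template from position 108 through 184 (77 bp).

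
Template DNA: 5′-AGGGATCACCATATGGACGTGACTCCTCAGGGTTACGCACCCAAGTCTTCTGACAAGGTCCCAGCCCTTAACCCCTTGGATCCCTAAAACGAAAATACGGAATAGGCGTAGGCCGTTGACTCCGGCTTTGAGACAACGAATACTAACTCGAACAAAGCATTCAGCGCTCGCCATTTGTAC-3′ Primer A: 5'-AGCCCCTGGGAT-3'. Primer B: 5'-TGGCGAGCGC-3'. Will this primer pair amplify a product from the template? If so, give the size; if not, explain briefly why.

No product — primer A has no binding site in the template.

Primer A (AGCCCCTGGGAT) does not match the top strand, and its reverse complement ATCCCAGGGGCT does not match either.
With no annealing site for primer A, no amplification occurs.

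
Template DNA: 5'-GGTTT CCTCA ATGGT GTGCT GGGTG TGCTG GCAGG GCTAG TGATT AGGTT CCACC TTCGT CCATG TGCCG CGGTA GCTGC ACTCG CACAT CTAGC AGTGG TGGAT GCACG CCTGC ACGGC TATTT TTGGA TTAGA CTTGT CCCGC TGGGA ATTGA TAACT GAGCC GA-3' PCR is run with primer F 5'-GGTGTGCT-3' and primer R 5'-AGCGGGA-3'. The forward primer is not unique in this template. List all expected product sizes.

The forward primer GGTGTGCT matches the top strand at positions 13–20, 22–29.
The reverse primer's reverse complement is TCCCGCT, matching at positions 140–146.
Each forward site pairs with the reverse site to give a product ending at position 146: sizes 134, 125 bp.

134 bp, 125 bp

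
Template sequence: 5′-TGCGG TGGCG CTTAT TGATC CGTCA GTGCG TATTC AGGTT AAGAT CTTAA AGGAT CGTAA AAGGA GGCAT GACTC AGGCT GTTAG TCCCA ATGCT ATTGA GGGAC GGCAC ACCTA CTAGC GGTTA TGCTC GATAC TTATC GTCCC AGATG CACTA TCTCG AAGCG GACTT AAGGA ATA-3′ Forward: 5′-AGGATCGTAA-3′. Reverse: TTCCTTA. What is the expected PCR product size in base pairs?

Forward primer AGGATCGTAA is found on the top strand at positions 51–60.
Reverse complement of the reverse primer: TAAGGAA. This occurs on the top strand at positions 170–176.
Product length = (reverse-primer end) − (forward-primer start) + 1 = 176 − 51 + 1 = 126 bp.

126 bp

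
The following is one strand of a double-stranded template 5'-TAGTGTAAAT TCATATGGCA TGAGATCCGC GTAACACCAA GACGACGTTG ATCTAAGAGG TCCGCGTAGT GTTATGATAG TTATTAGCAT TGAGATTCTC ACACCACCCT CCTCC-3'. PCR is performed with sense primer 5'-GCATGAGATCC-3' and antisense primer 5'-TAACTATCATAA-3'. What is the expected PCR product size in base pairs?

Scanning the template, GCATGAGATCC occurs at positions 18–28; this primer anneals to the bottom strand there with its 3' end pointing downstream.
The reverse primer's reverse complement is TTATGATAGTTA, which matches the template at positions 72–83.
Amplicon spans positions 18–83: 66 bp.

66 bp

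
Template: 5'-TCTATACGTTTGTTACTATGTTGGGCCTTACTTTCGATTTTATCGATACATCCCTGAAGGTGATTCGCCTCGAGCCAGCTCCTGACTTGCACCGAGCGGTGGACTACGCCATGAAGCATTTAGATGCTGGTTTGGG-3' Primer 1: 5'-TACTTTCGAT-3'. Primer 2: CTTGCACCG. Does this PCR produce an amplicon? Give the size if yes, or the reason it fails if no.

Primer 1 (TACTTTCGAT) matches the top strand at positions 29–38 (3' end points downstream).
Primer 2 (CTTGCACCG) also matches the top strand directly, at positions 86–94 — its reverse complement CGGTGCAAG is not present.
Both primers anneal to the bottom strand with 3' ends pointing the same way, so neither can prime synthesis back toward the other.

No product — both primers anneal to the same strand and extend in the same direction.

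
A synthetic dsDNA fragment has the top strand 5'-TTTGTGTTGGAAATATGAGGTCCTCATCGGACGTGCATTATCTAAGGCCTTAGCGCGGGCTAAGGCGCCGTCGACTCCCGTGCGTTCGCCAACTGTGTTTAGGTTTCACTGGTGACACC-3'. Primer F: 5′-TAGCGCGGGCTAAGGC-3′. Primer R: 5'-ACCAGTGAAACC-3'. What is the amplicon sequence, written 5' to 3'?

The forward primer matches the template at positions 51–66.
Taking the reverse complement of ACCAGTGAAACC gives GGTTTCACTGGT, found at positions 102–113 on the template; the primer anneals here to the top strand with its 3' end pointing upstream.
The product is the template from position 51 through 113 (63 bp).

5'-TAGCGCGGGCTAAGGCGCCGTCGACTCCCGTGCGTTCGCCAACTGTGTTTAGGTTTCACTGGT-3'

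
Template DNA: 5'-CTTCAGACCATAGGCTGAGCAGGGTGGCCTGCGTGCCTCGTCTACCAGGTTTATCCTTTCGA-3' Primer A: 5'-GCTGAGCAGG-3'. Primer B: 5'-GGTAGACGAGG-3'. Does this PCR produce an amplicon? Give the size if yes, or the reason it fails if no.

Primer A (GCTGAGCAGG) matches the top strand at positions 14–23; it acts as a forward primer.
Primer B's reverse complement is CCTCGTCTACC, matching the top strand at positions 36–46; it acts as a reverse primer.
The 3' ends face each other across positions 14–46, giving a 33 bp product.

Yes — a 33 bp product.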